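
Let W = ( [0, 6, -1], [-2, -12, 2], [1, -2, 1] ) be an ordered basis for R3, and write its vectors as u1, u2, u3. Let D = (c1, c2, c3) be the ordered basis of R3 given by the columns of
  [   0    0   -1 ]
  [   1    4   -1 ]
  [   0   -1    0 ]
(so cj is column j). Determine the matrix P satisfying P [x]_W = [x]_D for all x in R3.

[[2, -2, 1], [1, -2, -1], [0, 2, -1]]

Take x = uj: its W-coordinates are the j-th standard unit vector, so P e_j — column j of P — equals [uj]_D.
u1 = 2c1 + c2 + 0·c3, giving column 1 = [2, 1, 0]; repeating for each j gives P = [[2, -2, 1], [1, -2, -1], [0, 2, -1]].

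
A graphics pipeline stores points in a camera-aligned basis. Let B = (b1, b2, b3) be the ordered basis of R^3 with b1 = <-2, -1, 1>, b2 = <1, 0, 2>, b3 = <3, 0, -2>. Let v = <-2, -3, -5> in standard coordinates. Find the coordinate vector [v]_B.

<3, -2, 2>

Write v = c_1 b1 + ... + c_3 b3 and solve for the c_i.
Row-reducing the augmented matrix [M | v] gives c = (3, -2, 2).
Check: 3b1 - 2b2 + 2b3 = <-2, -3, -5>.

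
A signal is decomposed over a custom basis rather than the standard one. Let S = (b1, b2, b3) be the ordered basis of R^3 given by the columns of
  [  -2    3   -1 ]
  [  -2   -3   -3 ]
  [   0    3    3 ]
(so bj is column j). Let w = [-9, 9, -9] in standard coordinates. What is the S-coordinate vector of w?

[w]_S is the unique c with M c = w, where M has columns b1, ..., b3.
Solving this 3x3 system gives c = (0, -3, 0).
Check: 0·b1 - 3b2 + 0·b3 = [-9, 9, -9].

[0, -3, 0]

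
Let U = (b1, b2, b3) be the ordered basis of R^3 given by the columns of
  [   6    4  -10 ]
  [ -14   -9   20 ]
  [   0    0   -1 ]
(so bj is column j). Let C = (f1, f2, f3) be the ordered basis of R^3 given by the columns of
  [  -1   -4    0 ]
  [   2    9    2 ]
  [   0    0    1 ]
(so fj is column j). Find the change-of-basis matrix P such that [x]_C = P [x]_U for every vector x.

Take x = bj: its U-coordinates are the j-th standard unit vector, so P e_j — column j of P — equals [bj]_C.
b1 = 2f1 - 2f2 + 0·f3, giving column 1 = (2, -2, 0); repeating for each j gives P = [[2, 0, 2], [-2, -1, 2], [0, 0, -1]].

[[2, 0, 2], [-2, -1, 2], [0, 0, -1]]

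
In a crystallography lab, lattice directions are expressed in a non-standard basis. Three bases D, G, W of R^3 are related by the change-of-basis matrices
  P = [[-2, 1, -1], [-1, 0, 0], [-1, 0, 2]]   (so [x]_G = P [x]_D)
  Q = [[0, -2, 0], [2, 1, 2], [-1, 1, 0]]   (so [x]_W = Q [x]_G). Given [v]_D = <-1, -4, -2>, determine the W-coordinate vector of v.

<-2, -5, 1>

First [v]_G = P [v]_D = <0, 1, -3>.
Then [v]_W = Q [v]_G = <-2, -5, 1>.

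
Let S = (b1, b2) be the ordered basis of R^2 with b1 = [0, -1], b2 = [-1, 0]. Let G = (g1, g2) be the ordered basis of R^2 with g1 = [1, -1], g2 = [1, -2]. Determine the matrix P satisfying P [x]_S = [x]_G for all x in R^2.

[[-1, -2], [1, 1]]

Take x = bj: its S-coordinates are the j-th standard unit vector, so P e_j — column j of P — equals [bj]_G.
b1 = -g1 + g2, giving column 1 = [-1, 1]; repeating for each j gives P = [[-1, -2], [1, 1]].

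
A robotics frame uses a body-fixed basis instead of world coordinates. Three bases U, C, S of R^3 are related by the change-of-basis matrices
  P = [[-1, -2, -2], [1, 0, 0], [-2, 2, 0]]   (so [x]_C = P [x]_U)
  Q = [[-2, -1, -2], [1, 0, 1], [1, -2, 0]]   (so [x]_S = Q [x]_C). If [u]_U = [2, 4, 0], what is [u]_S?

Composing the changes, [u]_S = Q P [u]_U.
Q P = [[5, 0, 4], [-3, 0, -2], [-3, -2, -2]]; applying this to [2, 4, 0] gives [10, -6, -14].

[10, -6, -14]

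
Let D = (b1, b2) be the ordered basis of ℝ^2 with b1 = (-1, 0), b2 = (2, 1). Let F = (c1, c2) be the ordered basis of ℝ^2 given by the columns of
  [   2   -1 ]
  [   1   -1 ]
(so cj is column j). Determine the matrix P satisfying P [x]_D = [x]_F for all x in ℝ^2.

Let M have columns bj and N have columns cj. Then for every x, N [x]_F = x = M [x]_D, so P = N^(-1) M.
Since det N = -1, N^(-1) has integer entries; multiplying gives P = [[-1, 1], [-1, 0]].

[[-1, 1], [-1, 0]]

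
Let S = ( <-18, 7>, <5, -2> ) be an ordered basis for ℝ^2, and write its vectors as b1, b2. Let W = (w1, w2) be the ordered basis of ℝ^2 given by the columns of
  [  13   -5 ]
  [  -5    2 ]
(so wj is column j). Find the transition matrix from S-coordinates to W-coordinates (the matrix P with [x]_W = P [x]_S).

[[-1, 0], [1, -1]]

Take x = bj: its S-coordinates are the j-th standard unit vector, so P e_j — column j of P — equals [bj]_W.
b1 = -w1 + w2, giving column 1 = <-1, 1>; repeating for each j gives P = [[-1, 0], [1, -1]].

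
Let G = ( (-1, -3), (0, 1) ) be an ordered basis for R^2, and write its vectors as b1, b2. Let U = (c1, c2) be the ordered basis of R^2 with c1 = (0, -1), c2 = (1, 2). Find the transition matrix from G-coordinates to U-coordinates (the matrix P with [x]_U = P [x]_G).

Let M have columns bj and N have columns cj. Then for every x, N [x]_U = x = M [x]_G, so P = N^(-1) M.
Since det N = 1, N^(-1) has integer entries; multiplying gives P = [[1, -1], [-1, 0]].

[[1, -1], [-1, 0]]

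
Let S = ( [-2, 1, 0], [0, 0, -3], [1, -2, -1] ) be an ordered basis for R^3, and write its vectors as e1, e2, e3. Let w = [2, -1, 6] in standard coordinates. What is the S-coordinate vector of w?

Write w = c_1 e1 + ... + c_3 e3 and solve for the c_i.
Gaussian elimination on [M | w] yields c = (-1, -2, 0).
Check: -e1 - 2e2 + 0·e3 = [2, -1, 6].

[-1, -2, 0]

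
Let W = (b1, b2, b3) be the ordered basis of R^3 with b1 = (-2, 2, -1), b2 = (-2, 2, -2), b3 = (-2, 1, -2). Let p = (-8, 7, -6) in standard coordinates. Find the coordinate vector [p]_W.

[p]_W is the unique c with M c = p, where M has columns b1, ..., b3.
Gaussian elimination on [M | p] yields c = (2, 1, 1).
Check: 2b1 + b2 + b3 = (-8, 7, -6).

(2, 1, 1)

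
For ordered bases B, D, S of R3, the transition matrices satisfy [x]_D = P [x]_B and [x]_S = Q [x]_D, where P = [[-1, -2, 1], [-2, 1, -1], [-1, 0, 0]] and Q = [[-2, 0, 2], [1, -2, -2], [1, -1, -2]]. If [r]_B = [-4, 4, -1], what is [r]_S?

First [r]_D = P [r]_B = [-5, 13, 4].
Then [r]_S = Q [r]_D = [18, -39, -26].

[18, -39, -26]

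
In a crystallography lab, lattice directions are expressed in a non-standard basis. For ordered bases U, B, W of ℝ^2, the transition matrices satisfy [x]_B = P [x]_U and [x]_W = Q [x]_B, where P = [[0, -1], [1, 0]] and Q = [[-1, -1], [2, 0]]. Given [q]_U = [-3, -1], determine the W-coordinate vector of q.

[2, 2]

First [q]_B = P [q]_U = [1, -3].
Then [q]_W = Q [q]_B = [2, 2].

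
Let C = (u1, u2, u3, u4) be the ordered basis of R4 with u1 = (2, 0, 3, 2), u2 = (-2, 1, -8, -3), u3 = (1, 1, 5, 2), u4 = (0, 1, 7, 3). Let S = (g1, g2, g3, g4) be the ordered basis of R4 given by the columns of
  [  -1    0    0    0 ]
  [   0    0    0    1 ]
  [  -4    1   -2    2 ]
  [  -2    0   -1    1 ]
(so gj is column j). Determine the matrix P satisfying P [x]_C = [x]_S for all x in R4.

Take x = uj: its C-coordinates are the j-th standard unit vector, so P e_j — column j of P — equals [uj]_S.
u1 = -2g1 - g2 + 2g3 + 0·g4, giving column 1 = (-2, -1, 2, 0); repeating for each j gives P = [[-2, 2, -1, 0], [-1, -2, 1, 1], [2, 0, 1, -2], [0, 1, 1, 1]].

[[-2, 2, -1, 0], [-1, -2, 1, 1], [2, 0, 1, -2], [0, 1, 1, 1]]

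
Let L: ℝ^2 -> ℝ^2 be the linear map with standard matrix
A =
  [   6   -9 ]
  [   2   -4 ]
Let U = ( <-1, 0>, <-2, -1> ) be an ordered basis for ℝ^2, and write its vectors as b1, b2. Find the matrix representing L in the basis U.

[[2, 3], [2, 0]]

Let P have columns b1, b2. Then [L]_U = P^(-1) A P.
Here det P = 1, so P^(-1) is integer; computing A P first and then P^(-1)(A P) gives [[2, 3], [2, 0]].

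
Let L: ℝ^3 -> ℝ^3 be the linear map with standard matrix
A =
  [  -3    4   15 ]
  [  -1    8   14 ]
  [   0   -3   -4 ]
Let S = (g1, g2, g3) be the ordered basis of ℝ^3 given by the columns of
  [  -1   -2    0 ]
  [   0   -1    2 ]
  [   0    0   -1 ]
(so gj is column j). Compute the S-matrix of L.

Let P have columns g1, ..., g3. Then [L]_S = P^(-1) A P.
Here det P = -1, so P^(-1) is integer; computing A P first and then P^(-1)(A P) gives [[-1, -2, 3], [-1, 0, 2], [0, -3, 2]].

[[-1, -2, 3], [-1, 0, 2], [0, -3, 2]]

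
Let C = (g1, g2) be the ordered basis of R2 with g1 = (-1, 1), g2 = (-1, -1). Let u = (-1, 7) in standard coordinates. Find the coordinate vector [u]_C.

We seek scalars with c_1 g1 + c_2 g2 = u; equivalently solve M c = u where the columns of M are g1, g2.
System: -c_1 - c_2 = -1, c_1 - c_2 = 7; solving gives c_1 = 4, c_2 = -3.
Check: 4g1 - 3g2 = (-1, 7).

(4, -3)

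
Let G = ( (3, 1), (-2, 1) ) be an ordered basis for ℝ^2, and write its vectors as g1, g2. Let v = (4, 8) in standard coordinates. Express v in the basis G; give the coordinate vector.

(4, 4)

[v]_G is the unique c with M c = v, where M has columns g1, g2.
System: 3c_1 - 2c_2 = 4, c_1 + c_2 = 8; solving gives c_1 = 4, c_2 = 4.
Check: 4g1 + 4g2 = (4, 8).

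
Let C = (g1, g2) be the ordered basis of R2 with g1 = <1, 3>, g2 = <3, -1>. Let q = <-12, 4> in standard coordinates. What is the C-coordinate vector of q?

We seek scalars with c_1 g1 + c_2 g2 = q; equivalently solve M c = q where the columns of M are g1, g2.
System: c_1 + 3c_2 = -12, 3c_1 - c_2 = 4; solving gives c_1 = 0, c_2 = -4.
Check: 0·g1 - 4g2 = <-12, 4>.

<0, -4>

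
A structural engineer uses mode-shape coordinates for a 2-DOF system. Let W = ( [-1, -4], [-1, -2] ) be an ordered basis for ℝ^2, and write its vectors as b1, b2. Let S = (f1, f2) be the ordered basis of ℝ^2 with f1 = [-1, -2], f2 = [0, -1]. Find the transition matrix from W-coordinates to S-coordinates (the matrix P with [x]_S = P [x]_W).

[[1, 1], [2, 0]]

Let M have columns bj and N have columns fj. Then for every x, N [x]_S = x = M [x]_W, so P = N^(-1) M.
Since det N = 1, N^(-1) has integer entries; multiplying gives P = [[1, 1], [2, 0]].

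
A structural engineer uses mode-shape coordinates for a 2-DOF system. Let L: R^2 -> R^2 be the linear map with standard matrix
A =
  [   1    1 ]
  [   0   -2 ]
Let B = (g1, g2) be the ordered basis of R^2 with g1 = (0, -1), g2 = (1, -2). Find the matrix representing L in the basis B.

[[0, -2], [-1, -1]]

The j-th column of [L]_B is [L(gj)]_B.
L(g1) = A g1 = (-1, 2) = 0·g1 - g2, so column 1 is (0, -1).
Repeating for g2 and assembling the columns gives [[0, -2], [-1, -1]].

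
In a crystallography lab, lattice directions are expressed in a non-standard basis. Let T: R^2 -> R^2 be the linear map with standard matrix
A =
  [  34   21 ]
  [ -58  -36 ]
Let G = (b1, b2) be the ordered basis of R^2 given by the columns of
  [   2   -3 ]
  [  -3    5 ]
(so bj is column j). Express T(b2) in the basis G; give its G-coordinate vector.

[-3, -3]

Compute T(b2) = A b2 = [3, -6] in standard coordinates.
Then write this in G-coordinates: solve for y in y_1 b1 + y_2 b2 = [3, -6].
This gives y = [-3, -3], which is column 2 of [T]_G.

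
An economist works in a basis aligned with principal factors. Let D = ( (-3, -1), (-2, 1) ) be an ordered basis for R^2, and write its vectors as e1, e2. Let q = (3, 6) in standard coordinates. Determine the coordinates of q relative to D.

[q]_D is the unique c with M c = q, where M has columns e1, e2.
System: -3c_1 - 2c_2 = 3, -c_1 + c_2 = 6; solving gives c_1 = -3, c_2 = 3.
Check: -3e1 + 3e2 = (3, 6).

(-3, 3)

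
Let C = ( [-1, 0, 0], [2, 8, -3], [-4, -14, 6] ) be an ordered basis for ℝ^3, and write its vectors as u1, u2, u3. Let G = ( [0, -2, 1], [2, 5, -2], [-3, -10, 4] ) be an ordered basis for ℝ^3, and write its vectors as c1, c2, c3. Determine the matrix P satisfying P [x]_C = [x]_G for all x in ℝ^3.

Let M have columns uj and N have columns cj. Then for every x, N [x]_G = x = M [x]_C, so P = N^(-1) M.
Since det N = -1, N^(-1) has integer entries; multiplying gives P = [[0, 1, 2], [-2, -2, -2], [-1, -2, 0]].

[[0, 1, 2], [-2, -2, -2], [-1, -2, 0]]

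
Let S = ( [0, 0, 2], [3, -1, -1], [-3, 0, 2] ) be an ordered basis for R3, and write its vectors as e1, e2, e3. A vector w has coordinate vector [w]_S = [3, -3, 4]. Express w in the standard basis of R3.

The coordinates say w = 3e1 - 3e2 + 4e3; adding the scaled basis vectors gives [-21, 3, 17].

[-21, 3, 17]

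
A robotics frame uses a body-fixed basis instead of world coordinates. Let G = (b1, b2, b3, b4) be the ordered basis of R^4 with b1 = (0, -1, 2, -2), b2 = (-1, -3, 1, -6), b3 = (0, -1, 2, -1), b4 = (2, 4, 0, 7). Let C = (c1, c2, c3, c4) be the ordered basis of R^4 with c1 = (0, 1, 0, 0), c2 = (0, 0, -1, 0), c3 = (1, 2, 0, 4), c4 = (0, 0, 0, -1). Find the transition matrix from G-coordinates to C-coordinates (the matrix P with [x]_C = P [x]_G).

[[-1, -1, -1, 0], [-2, -1, -2, 0], [0, -1, 0, 2], [2, 2, 1, 1]]

Let M have columns bj and N have columns cj. Then for every x, N [x]_C = x = M [x]_G, so P = N^(-1) M.
Since det N = 1, N^(-1) has integer entries; multiplying gives P = [[-1, -1, -1, 0], [-2, -1, -2, 0], [0, -1, 0, 2], [2, 2, 1, 1]].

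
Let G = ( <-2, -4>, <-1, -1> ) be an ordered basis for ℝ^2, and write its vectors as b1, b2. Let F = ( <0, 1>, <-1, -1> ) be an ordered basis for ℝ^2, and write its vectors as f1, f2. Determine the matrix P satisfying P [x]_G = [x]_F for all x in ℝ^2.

[[-2, 0], [2, 1]]

Let M have columns bj and N have columns fj. Then for every x, N [x]_F = x = M [x]_G, so P = N^(-1) M.
Since det N = 1, N^(-1) has integer entries; multiplying gives P = [[-2, 0], [2, 1]].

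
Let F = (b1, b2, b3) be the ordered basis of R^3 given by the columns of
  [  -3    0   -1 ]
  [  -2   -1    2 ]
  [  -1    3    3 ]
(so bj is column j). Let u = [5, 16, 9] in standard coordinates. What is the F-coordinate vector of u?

[-3, -2, 4]

We seek scalars with c_1 b1 + ... + c_3 b3 = u; equivalently solve M c = u where the columns of M are b1, ..., b3.
Row-reducing the augmented matrix [M | u] gives c = (-3, -2, 4).
Check: -3b1 - 2b2 + 4b3 = [5, 16, 9].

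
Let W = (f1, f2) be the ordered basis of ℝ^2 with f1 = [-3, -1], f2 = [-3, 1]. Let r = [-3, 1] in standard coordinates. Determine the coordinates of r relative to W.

[0, 1]

We seek scalars with c_1 f1 + c_2 f2 = r; equivalently solve M c = r where the columns of M are f1, f2.
System: -3c_1 - 3c_2 = -3, -c_1 + c_2 = 1; solving gives c_1 = 0, c_2 = 1.
Check: 0·f1 + f2 = [-3, 1].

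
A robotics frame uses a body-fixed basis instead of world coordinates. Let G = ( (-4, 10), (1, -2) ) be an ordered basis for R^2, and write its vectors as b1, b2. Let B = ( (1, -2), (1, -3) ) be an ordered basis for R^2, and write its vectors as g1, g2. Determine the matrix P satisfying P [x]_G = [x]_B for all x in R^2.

[[-2, 1], [-2, 0]]

Let M have columns bj and N have columns gj. Then for every x, N [x]_B = x = M [x]_G, so P = N^(-1) M.
Since det N = -1, N^(-1) has integer entries; multiplying gives P = [[-2, 1], [-2, 0]].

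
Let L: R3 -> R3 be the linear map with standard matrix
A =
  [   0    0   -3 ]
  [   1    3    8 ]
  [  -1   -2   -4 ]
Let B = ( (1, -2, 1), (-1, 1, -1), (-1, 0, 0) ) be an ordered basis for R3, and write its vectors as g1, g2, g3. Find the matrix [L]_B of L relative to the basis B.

[[-2, 3, 0], [-1, 0, -1], [2, 0, 1]]

With P the matrix whose columns are g1, ..., g3, [L]_B = P^(-1) A P.
Column by column: L(g1) = A g1 = (-3, 3, -1); its B-coordinates (-2, -1, 2) give column 1.
Continuing for each basis vector yields [L]_B = [[-2, 3, 0], [-1, 0, -1], [2, 0, 1]].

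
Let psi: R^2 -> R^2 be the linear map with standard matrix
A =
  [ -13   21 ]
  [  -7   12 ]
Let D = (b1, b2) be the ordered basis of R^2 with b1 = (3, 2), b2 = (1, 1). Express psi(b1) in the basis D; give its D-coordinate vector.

Compute psi(b1) = A b1 = (3, 3) in standard coordinates.
Then write this in D-coordinates: solve for y in y_1 b1 + y_2 b2 = (3, 3).
This gives y = (0, 3), which is column 1 of [psi]_D.

(0, 3)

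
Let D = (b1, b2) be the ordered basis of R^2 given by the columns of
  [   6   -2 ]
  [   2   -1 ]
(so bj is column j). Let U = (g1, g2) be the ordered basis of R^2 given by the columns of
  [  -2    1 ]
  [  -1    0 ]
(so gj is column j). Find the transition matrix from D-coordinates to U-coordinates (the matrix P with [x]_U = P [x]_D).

Let M have columns bj and N have columns gj. Then for every x, N [x]_U = x = M [x]_D, so P = N^(-1) M.
Since det N = 1, N^(-1) has integer entries; multiplying gives P = [[-2, 1], [2, 0]].

[[-2, 1], [2, 0]]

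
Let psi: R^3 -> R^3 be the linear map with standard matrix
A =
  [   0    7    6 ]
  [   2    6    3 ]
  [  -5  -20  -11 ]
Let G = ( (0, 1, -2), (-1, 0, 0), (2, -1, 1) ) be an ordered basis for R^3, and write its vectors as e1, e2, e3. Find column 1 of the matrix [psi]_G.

Compute psi(e1) = A e1 = (-5, 0, 2) in standard coordinates.
Then write this in G-coordinates: solve for y in y_1 e1 + ... + y_3 e3 = (-5, 0, 2).
This gives y = (-2, 1, -2), which is column 1 of [psi]_G.

(-2, 1, -2)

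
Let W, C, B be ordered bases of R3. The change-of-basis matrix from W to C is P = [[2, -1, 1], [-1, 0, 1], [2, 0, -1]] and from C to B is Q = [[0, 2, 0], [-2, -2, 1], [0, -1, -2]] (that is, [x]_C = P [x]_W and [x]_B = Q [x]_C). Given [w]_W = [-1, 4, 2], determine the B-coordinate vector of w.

Composing the changes, [w]_B = Q P [w]_W.
Q P = [[-2, 0, 2], [0, 2, -5], [-3, 0, 1]]; applying this to [-1, 4, 2] gives [6, -2, 5].

[6, -2, 5]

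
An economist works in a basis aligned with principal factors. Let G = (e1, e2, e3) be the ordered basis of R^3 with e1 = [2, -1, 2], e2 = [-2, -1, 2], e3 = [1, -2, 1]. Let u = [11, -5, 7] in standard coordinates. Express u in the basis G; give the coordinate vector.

[4, -1, 1]

We seek scalars with c_1 e1 + ... + c_3 e3 = u; equivalently solve M c = u where the columns of M are e1, ..., e3.
Gaussian elimination on [M | u] yields c = (4, -1, 1).
Check: 4e1 - e2 + e3 = [11, -5, 7].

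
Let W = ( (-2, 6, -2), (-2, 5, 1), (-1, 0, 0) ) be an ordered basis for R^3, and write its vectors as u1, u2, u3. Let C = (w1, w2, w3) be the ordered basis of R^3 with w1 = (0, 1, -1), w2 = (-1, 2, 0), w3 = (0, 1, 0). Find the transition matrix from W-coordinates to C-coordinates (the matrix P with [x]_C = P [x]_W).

Let M have columns uj and N have columns wj. Then for every x, N [x]_C = x = M [x]_W, so P = N^(-1) M.
Since det N = 1, N^(-1) has integer entries; multiplying gives P = [[2, -1, 0], [2, 2, 1], [0, 2, -2]].

[[2, -1, 0], [2, 2, 1], [0, 2, -2]]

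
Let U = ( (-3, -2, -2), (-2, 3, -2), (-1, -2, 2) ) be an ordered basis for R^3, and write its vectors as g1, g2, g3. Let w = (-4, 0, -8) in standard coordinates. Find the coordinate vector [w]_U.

(2, 0, -2)

Write w = c_1 g1 + ... + c_3 g3 and solve for the c_i.
Solving this 3x3 system gives c = (2, 0, -2).
Check: 2g1 + 0·g2 - 2g3 = (-4, 0, -8).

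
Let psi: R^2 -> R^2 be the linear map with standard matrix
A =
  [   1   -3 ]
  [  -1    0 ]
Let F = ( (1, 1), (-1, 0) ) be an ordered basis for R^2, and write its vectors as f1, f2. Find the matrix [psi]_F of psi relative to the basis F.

[[-1, 1], [1, 2]]

The j-th column of [psi]_F is [psi(fj)]_F.
psi(f1) = A f1 = (-2, -1) = -f1 + f2, so column 1 is (-1, 1).
Repeating for f2 and assembling the columns gives [[-1, 1], [1, 2]].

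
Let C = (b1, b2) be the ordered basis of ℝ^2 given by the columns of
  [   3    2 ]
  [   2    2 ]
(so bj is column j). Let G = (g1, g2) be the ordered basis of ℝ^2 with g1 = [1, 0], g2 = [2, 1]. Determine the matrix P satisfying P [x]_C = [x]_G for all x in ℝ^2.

Let M have columns bj and N have columns gj. Then for every x, N [x]_G = x = M [x]_C, so P = N^(-1) M.
Since det N = 1, N^(-1) has integer entries; multiplying gives P = [[-1, -2], [2, 2]].

[[-1, -2], [2, 2]]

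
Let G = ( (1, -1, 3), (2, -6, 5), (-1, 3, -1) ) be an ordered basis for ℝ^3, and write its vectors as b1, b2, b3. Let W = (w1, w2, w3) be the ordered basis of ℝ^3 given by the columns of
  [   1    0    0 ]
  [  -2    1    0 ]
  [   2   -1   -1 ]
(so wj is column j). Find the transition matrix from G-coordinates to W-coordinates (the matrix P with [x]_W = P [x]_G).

[[1, 2, -1], [1, -2, 1], [-2, 1, -2]]

Take x = bj: its G-coordinates are the j-th standard unit vector, so P e_j — column j of P — equals [bj]_W.
b1 = w1 + w2 - 2w3, giving column 1 = (1, 1, -2); repeating for each j gives P = [[1, 2, -1], [1, -2, 1], [-2, 1, -2]].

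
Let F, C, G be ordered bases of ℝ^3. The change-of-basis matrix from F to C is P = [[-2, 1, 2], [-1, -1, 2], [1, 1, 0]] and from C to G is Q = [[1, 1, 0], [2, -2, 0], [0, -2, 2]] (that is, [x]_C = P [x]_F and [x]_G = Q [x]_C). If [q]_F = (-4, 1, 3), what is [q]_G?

First [q]_C = P [q]_F = (15, 9, -3).
Then [q]_G = Q [q]_C = (24, 12, -24).

(24, 12, -24)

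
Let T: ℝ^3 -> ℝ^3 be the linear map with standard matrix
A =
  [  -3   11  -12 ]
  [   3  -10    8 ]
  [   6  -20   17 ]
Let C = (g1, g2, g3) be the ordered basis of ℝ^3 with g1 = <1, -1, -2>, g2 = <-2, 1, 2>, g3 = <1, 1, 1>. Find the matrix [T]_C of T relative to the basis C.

Let P have columns g1, ..., g3. Then [T]_C = P^(-1) A P.
Here det P = 1, so P^(-1) is integer; computing A P first and then P^(-1)(A P) gives [[2, 1, -1], [-3, 3, 1], [2, -2, -1]].

[[2, 1, -1], [-3, 3, 1], [2, -2, -1]]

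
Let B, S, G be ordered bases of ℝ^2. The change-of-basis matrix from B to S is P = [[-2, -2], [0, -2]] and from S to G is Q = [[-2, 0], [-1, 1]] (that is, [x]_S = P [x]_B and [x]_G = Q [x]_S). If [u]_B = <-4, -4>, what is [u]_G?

Composing the changes, [u]_G = Q P [u]_B.
Q P = [[4, 4], [2, 0]]; applying this to <-4, -4> gives <-32, -8>.

<-32, -8>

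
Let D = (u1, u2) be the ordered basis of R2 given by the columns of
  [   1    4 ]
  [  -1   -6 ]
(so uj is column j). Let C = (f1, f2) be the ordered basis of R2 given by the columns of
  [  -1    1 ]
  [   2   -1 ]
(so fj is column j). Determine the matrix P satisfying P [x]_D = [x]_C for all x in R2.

[[0, -2], [1, 2]]

Let M have columns uj and N have columns fj. Then for every x, N [x]_C = x = M [x]_D, so P = N^(-1) M.
Since det N = -1, N^(-1) has integer entries; multiplying gives P = [[0, -2], [1, 2]].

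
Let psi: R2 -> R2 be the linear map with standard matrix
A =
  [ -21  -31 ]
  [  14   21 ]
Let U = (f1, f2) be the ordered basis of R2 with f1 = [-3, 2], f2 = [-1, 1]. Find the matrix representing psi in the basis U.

[[-1, 3], [2, 1]]

With P the matrix whose columns are f1, f2, [psi]_U = P^(-1) A P.
Column by column: psi(f1) = A f1 = [1, 0]; its U-coordinates [-1, 2] give column 1.
Continuing for each basis vector yields [psi]_U = [[-1, 3], [2, 1]].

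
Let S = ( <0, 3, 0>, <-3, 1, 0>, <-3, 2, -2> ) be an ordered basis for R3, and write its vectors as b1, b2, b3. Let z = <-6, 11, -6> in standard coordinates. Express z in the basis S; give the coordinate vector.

<2, -1, 3>

We seek scalars with c_1 b1 + ... + c_3 b3 = z; equivalently solve M c = z where the columns of M are b1, ..., b3.
Gaussian elimination on [M | z] yields c = (2, -1, 3).
Check: 2b1 - b2 + 3b3 = <-6, 11, -6>.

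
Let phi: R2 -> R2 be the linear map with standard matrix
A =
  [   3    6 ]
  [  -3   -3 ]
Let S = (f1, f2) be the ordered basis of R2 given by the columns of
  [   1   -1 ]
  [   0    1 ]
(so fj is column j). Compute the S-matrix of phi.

[[0, 3], [-3, 0]]

Let P have columns f1, f2. Then [phi]_S = P^(-1) A P.
Here det P = 1, so P^(-1) is integer; computing A P first and then P^(-1)(A P) gives [[0, 3], [-3, 0]].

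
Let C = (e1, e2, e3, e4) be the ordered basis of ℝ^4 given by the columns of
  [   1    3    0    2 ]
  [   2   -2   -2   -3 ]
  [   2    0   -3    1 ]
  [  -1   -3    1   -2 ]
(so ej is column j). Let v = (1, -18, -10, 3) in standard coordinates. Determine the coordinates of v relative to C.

Write v = c_1 e1 + ... + c_4 e4 and solve for the c_i.
Solving this 4x4 system gives c = (-1, -2, 4, 4).
Check: -e1 - 2e2 + 4e3 + 4e4 = (1, -18, -10, 3).

(-1, -2, 4, 4)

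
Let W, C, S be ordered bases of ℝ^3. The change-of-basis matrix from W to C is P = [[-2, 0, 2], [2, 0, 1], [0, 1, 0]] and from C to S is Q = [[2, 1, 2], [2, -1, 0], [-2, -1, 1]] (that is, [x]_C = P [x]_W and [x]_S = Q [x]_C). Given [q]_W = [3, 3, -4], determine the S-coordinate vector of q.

Composing the changes, [q]_S = Q P [q]_W.
Q P = [[-2, 2, 5], [-6, 0, 3], [2, 1, -5]]; applying this to [3, 3, -4] gives [-20, -30, 29].

[-20, -30, 29]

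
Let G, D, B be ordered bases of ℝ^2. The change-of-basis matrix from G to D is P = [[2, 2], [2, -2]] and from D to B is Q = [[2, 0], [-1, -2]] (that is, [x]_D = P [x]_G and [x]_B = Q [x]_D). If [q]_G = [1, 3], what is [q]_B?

First [q]_D = P [q]_G = [8, -4].
Then [q]_B = Q [q]_D = [16, 0].

[16, 0]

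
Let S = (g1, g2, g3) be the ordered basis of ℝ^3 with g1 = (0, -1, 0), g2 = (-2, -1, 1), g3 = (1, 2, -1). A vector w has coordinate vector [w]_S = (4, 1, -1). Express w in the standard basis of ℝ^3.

(-3, -7, 2)

By definition w = 4g1 + g2 - g3.
Summing componentwise gives (-3, -7, 2).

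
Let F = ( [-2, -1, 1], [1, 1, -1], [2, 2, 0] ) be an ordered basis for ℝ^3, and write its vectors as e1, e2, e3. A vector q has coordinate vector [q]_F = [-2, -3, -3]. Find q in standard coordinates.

[-5, -7, 1]

The coordinates say q = -2e1 - 3e2 - 3e3; adding the scaled basis vectors gives [-5, -7, 1].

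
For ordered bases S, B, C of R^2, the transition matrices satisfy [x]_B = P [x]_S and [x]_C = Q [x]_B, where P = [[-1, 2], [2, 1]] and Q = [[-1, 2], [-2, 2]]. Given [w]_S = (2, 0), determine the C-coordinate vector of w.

Composing the changes, [w]_C = Q P [w]_S.
Q P = [[5, 0], [6, -2]]; applying this to (2, 0) gives (10, 12).

(10, 12)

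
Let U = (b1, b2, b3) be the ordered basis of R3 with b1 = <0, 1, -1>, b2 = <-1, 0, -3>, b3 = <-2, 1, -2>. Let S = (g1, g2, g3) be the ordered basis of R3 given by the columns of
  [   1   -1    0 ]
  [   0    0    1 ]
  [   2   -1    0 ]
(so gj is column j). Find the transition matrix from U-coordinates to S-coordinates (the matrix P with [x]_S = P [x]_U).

[[-1, -2, 0], [-1, -1, 2], [1, 0, 1]]

Let M have columns bj and N have columns gj. Then for every x, N [x]_S = x = M [x]_U, so P = N^(-1) M.
Since det N = -1, N^(-1) has integer entries; multiplying gives P = [[-1, -2, 0], [-1, -1, 2], [1, 0, 1]].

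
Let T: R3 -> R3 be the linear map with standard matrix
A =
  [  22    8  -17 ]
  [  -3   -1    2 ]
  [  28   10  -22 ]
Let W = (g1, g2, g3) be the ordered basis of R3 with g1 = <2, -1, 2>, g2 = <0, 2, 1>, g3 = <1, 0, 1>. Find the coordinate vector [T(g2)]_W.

<-2, -1, 3>

Compute T(g2) = A g2 = <-1, 0, -2> in standard coordinates.
Then write this in W-coordinates: solve for y in y_1 g1 + ... + y_3 g3 = <-1, 0, -2>.
This gives y = <-2, -1, 3>, which is column 2 of [T]_W.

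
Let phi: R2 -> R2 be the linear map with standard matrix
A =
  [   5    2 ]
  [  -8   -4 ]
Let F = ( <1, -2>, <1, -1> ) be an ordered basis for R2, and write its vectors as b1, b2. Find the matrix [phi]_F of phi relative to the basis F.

The j-th column of [phi]_F is [phi(bj)]_F.
phi(b1) = A b1 = <1, 0> = -b1 + 2b2, so column 1 is <-1, 2>.
Repeating for b2 and assembling the columns gives [[-1, 1], [2, 2]].

[[-1, 1], [2, 2]]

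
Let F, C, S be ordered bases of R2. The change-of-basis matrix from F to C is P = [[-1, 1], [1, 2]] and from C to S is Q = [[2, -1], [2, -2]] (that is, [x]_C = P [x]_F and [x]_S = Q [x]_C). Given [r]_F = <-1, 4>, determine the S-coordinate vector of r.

<3, -4>

Composing the changes, [r]_S = Q P [r]_F.
Q P = [[-3, 0], [-4, -2]]; applying this to <-1, 4> gives <3, -4>.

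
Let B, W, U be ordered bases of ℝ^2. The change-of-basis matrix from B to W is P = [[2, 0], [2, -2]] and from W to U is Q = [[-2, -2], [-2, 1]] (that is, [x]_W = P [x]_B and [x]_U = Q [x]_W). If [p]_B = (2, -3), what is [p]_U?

Apply P to get W-coordinates (4, 10), then Q to get U-coordinates.
The result is [p]_U = (-28, 2).

(-28, 2)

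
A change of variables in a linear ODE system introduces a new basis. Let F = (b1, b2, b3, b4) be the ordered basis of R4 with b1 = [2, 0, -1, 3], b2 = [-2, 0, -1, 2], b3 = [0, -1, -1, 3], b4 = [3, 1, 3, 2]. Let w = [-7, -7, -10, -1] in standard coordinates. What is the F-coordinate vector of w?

[-1, -2, 4, -3]

We seek scalars with c_1 b1 + ... + c_4 b4 = w; equivalently solve M c = w where the columns of M are b1, ..., b4.
Row-reducing the augmented matrix [M | w] gives c = (-1, -2, 4, -3).
Check: -b1 - 2b2 + 4b3 - 3b4 = [-7, -7, -10, -1].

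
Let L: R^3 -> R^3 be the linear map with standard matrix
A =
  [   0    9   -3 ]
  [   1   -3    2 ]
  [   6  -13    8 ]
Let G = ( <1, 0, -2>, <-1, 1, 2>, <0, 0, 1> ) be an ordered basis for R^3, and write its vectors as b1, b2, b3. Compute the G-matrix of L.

The j-th column of [L]_G is [L(bj)]_G.
L(b1) = A b1 = <6, -3, -10> = 3b1 - 3b2 + 2b3, so column 1 is <3, -3, 2>.
Repeating for b2, b3 and assembling the columns gives [[3, 3, -1], [-3, 0, 2], [2, 3, 2]].

[[3, 3, -1], [-3, 0, 2], [2, 3, 2]]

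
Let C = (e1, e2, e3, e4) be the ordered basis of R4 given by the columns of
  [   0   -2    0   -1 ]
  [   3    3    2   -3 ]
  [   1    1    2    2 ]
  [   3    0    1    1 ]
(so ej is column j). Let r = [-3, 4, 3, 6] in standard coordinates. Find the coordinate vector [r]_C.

[r]_C is the unique c with M c = r, where M has columns e1, ..., e4.
Gaussian elimination on [M | r] yields c = (2, 1, -1, 1).
Check: 2e1 + e2 - e3 + e4 = [-3, 4, 3, 6].

[2, 1, -1, 1]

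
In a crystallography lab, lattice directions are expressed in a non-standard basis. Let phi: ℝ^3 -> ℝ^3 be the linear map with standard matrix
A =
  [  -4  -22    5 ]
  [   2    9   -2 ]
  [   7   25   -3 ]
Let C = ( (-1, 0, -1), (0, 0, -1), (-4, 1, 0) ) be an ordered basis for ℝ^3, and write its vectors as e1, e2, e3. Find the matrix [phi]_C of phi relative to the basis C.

Let P have columns e1, ..., e3. Then [phi]_C = P^(-1) A P.
Here det P = -1, so P^(-1) is integer; computing A P first and then P^(-1)(A P) gives [[1, -3, 2], [3, 0, 1], [0, 2, 1]].

[[1, -3, 2], [3, 0, 1], [0, 2, 1]]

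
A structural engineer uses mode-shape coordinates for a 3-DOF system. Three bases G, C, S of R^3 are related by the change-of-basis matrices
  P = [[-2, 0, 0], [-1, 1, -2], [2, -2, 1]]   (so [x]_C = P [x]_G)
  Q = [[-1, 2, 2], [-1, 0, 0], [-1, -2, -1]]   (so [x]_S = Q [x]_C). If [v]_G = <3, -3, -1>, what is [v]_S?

Apply P to get C-coordinates <-6, -4, 11>, then Q to get S-coordinates.
The result is [v]_S = <20, 6, 3>.

<20, 6, 3>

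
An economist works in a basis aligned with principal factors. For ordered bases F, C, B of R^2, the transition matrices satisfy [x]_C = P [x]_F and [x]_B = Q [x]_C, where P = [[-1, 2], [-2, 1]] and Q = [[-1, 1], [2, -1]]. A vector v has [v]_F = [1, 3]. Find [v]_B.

First [v]_C = P [v]_F = [5, 1].
Then [v]_B = Q [v]_C = [-4, 9].

[-4, 9]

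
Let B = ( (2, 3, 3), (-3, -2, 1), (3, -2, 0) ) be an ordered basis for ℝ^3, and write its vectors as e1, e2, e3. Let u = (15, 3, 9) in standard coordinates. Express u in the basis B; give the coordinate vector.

Write u = c_1 e1 + ... + c_3 e3 and solve for the c_i.
Row-reducing the augmented matrix [M | u] gives c = (3, 0, 3).
Check: 3e1 + 0·e2 + 3e3 = (15, 3, 9).

(3, 0, 3)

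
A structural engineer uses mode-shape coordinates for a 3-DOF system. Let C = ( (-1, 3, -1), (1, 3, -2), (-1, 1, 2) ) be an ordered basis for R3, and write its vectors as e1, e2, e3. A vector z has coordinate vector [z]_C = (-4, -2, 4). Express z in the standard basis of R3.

(-2, -14, 16)

z = M [z]_C, where M has columns e1, ..., e3.
Carrying out the matrix-vector product, z = (-2, -14, 16).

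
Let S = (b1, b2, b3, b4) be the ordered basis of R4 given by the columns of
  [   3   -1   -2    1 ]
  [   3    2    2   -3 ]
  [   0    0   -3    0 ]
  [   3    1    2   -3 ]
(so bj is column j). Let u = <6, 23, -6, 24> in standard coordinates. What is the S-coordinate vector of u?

Write u = c_1 b1 + ... + c_4 b4 and solve for the c_i.
Row-reducing the augmented matrix [M | u] gives c = (4, -1, 2, -3).
Check: 4b1 - b2 + 2b3 - 3b4 = <6, 23, -6, 24>.

<4, -1, 2, -3>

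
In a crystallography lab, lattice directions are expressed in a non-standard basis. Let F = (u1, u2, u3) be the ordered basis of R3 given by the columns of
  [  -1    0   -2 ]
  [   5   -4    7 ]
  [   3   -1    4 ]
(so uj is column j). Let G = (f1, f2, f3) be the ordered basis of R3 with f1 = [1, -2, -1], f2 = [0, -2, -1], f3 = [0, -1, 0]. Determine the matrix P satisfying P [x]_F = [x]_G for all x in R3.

[[-1, 0, -2], [-2, 1, -2], [1, 2, 1]]

Let M have columns uj and N have columns fj. Then for every x, N [x]_G = x = M [x]_F, so P = N^(-1) M.
Since det N = -1, N^(-1) has integer entries; multiplying gives P = [[-1, 0, -2], [-2, 1, -2], [1, 2, 1]].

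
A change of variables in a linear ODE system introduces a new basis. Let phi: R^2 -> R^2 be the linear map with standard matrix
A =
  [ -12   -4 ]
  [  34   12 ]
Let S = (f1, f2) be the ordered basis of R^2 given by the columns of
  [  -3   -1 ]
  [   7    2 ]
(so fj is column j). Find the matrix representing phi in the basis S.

With P the matrix whose columns are f1, f2, [phi]_S = P^(-1) A P.
Column by column: phi(f1) = A f1 = (8, -18); its S-coordinates (-2, -2) give column 1.
Continuing for each basis vector yields [phi]_S = [[-2, -2], [-2, 2]].

[[-2, -2], [-2, 2]]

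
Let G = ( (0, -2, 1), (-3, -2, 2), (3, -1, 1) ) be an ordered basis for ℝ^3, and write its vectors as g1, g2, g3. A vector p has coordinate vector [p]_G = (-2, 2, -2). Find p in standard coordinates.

(-12, 2, 0)

p = M [p]_G, where M has columns g1, ..., g3.
Carrying out the matrix-vector product, p = (-12, 2, 0).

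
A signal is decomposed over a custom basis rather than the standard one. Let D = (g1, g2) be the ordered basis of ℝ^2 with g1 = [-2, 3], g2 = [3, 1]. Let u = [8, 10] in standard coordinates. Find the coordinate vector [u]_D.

[u]_D is the unique c with M c = u, where M has columns g1, g2.
System: -2c_1 + 3c_2 = 8, 3c_1 + c_2 = 10; solving gives c_1 = 2, c_2 = 4.
Check: 2g1 + 4g2 = [8, 10].

[2, 4]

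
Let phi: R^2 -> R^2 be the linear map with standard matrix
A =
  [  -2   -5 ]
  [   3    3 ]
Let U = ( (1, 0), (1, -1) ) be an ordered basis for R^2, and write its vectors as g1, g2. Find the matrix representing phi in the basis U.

Let P have columns g1, g2. Then [phi]_U = P^(-1) A P.
Here det P = -1, so P^(-1) is integer; computing A P first and then P^(-1)(A P) gives [[1, 3], [-3, 0]].

[[1, 3], [-3, 0]]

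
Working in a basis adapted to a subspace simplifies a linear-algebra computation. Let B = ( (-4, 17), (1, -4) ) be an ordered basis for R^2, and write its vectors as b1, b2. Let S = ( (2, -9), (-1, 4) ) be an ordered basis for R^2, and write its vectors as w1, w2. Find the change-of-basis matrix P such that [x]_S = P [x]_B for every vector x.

[[-1, 0], [2, -1]]

Column j of P is [bj]_S, since P maps B-coordinates to S-coordinates.
Expressing b1 in S: b1 = -w1 + 2w2, so column 1 of P is (-1, 2).
Doing the same for each bj gives P = [[-1, 0], [2, -1]].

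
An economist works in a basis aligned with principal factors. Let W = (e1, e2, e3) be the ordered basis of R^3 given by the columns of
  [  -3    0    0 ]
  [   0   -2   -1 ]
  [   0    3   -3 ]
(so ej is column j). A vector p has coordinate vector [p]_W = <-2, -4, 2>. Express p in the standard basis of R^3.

<6, 6, -18>

The coordinates say p = -2e1 - 4e2 + 2e3; adding the scaled basis vectors gives <6, 6, -18>.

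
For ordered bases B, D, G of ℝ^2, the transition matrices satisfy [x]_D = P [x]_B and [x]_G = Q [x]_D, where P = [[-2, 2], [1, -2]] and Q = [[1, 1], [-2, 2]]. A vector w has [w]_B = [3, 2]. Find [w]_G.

Apply P to get D-coordinates [-2, -1], then Q to get G-coordinates.
The result is [w]_G = [-3, 2].

[-3, 2]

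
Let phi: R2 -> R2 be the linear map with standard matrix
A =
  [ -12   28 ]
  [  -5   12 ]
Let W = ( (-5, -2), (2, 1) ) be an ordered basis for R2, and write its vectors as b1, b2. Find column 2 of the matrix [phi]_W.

(0, 2)

Compute phi(b2) = A b2 = (4, 2) in standard coordinates.
Then write this in W-coordinates: solve for y in y_1 b1 + y_2 b2 = (4, 2).
This gives y = (0, 2), which is column 2 of [phi]_W.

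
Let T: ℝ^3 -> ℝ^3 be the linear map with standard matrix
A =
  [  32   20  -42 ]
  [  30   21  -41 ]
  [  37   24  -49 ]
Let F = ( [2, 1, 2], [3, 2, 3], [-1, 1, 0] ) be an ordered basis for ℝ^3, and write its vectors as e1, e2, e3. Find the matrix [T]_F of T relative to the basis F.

[[3, 3, -2], [-2, 2, -3], [0, 2, -1]]

Let P have columns e1, ..., e3. Then [T]_F = P^(-1) A P.
Here det P = 1, so P^(-1) is integer; computing A P first and then P^(-1)(A P) gives [[3, 3, -2], [-2, 2, -3], [0, 2, -1]].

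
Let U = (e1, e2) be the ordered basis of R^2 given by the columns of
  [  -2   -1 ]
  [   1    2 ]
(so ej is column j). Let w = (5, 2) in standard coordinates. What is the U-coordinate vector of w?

(-4, 3)

Write w = c_1 e1 + c_2 e2 and solve for the c_i.
System: -2c_1 - c_2 = 5, c_1 + 2c_2 = 2; solving gives c_1 = -4, c_2 = 3.
Check: -4e1 + 3e2 = (5, 2).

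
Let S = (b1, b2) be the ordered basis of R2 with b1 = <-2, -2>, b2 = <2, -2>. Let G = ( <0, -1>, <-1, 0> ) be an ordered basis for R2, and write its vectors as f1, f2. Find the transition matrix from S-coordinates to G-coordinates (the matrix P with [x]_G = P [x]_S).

[[2, 2], [2, -2]]

Let M have columns bj and N have columns fj. Then for every x, N [x]_G = x = M [x]_S, so P = N^(-1) M.
Since det N = -1, N^(-1) has integer entries; multiplying gives P = [[2, 2], [2, -2]].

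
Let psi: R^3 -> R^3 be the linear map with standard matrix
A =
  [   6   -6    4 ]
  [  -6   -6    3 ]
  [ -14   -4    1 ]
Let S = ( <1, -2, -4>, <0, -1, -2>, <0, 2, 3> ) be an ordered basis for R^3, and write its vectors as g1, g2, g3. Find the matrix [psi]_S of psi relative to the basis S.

[[2, -2, 0], [-2, 0, 1], [-2, -2, -1]]

Let P have columns g1, ..., g3. Then [psi]_S = P^(-1) A P.
Here det P = 1, so P^(-1) is integer; computing A P first and then P^(-1)(A P) gives [[2, -2, 0], [-2, 0, 1], [-2, -2, -1]].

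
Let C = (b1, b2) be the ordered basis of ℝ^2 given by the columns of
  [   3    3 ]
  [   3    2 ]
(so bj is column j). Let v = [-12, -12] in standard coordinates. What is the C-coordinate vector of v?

Write v = c_1 b1 + c_2 b2 and solve for the c_i.
System: 3c_1 + 3c_2 = -12, 3c_1 + 2c_2 = -12; solving gives c_1 = -4, c_2 = 0.
Check: -4b1 + 0·b2 = [-12, -12].

[-4, 0]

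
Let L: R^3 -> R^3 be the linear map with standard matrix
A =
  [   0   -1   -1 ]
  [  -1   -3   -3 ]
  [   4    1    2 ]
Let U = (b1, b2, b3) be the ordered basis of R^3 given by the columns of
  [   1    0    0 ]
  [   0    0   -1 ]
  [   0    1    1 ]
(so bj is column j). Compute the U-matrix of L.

[[0, -1, 0], [3, -1, 1], [1, 3, 0]]

Let P have columns b1, ..., b3. Then [L]_U = P^(-1) A P.
Here det P = 1, so P^(-1) is integer; computing A P first and then P^(-1)(A P) gives [[0, -1, 0], [3, -1, 1], [1, 3, 0]].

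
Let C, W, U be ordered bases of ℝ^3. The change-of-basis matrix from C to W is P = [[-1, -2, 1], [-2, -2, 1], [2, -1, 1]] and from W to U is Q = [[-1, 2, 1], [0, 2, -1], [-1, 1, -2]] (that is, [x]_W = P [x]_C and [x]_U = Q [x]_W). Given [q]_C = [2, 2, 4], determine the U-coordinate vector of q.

[0, -14, -14]

Composing the changes, [q]_U = Q P [q]_C.
Q P = [[-1, -3, 2], [-6, -3, 1], [-5, 2, -2]]; applying this to [2, 2, 4] gives [0, -14, -14].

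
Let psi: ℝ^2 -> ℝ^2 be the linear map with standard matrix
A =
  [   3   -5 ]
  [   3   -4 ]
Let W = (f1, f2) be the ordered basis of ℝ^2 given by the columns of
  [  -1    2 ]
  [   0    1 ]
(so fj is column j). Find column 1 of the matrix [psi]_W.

<-3, -3>

Compute psi(f1) = A f1 = <-3, -3> in standard coordinates.
Then write this in W-coordinates: solve for y in y_1 f1 + y_2 f2 = <-3, -3>.
This gives y = <-3, -3>, which is column 1 of [psi]_W.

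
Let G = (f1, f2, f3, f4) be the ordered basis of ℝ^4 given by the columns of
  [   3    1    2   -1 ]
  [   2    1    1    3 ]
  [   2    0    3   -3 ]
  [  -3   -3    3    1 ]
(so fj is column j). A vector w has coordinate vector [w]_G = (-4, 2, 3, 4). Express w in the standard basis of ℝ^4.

(-8, 9, -11, 19)

The coordinates say w = -4f1 + 2f2 + 3f3 + 4f4; adding the scaled basis vectors gives (-8, 9, -11, 19).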